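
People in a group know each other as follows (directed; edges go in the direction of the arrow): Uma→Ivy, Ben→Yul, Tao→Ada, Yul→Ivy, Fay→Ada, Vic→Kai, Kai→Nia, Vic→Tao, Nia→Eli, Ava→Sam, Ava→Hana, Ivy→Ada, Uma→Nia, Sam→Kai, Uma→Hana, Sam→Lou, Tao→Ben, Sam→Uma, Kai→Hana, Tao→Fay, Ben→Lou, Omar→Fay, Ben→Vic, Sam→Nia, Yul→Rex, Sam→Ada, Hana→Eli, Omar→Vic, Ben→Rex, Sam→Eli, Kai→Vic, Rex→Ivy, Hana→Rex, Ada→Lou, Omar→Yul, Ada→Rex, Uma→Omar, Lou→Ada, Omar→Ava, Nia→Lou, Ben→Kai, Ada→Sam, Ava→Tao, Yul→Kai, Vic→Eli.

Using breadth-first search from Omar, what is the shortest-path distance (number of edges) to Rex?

2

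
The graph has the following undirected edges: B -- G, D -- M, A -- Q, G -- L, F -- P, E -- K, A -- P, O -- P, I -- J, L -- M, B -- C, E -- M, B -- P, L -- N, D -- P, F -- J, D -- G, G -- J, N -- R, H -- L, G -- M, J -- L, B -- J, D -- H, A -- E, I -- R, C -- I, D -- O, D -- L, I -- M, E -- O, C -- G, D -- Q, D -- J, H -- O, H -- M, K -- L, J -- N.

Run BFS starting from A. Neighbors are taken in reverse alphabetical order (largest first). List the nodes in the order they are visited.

A → Q → P → E → D → O → F → B → M → K → L → J → H → G → C → I → N → R

Visit A; enqueue Q, P, E → queue [Q, P, E]
Visit Q; enqueue D → queue [P, E, D]
Visit P; enqueue O, F, B → queue [E, D, O, F, B]
Visit E; enqueue M, K → queue [D, O, F, B, M, K]
Visit D; enqueue L, J, H, G → queue [O, F, B, M, K, L, J, H, G]
Visit O → queue [F, B, M, K, L, J, H, G]
Visit F → queue [B, M, K, L, J, H, G]
Visit B; enqueue C → queue [M, K, L, J, H, G, C]
Visit M; enqueue I → queue [K, L, J, H, G, C, I]
Visit K → queue [L, J, H, G, C, I]
Visit L; enqueue N → queue [J, H, G, C, I, N]
Visit J → queue [H, G, C, I, N]
Visit H → queue [G, C, I, N]
Visit G → queue [C, I, N]
Visit C → queue [I, N]
Visit I; enqueue R → queue [N, R]
Visit N → queue [R]
Visit R → queue []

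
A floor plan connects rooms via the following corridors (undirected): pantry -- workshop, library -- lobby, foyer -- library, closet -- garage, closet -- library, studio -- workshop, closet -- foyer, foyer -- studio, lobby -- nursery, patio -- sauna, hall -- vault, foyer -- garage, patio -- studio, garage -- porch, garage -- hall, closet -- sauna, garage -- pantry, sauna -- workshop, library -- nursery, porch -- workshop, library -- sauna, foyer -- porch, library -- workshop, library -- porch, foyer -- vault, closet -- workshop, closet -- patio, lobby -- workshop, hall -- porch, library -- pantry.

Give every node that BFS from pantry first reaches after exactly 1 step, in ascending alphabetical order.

garage, library, workshop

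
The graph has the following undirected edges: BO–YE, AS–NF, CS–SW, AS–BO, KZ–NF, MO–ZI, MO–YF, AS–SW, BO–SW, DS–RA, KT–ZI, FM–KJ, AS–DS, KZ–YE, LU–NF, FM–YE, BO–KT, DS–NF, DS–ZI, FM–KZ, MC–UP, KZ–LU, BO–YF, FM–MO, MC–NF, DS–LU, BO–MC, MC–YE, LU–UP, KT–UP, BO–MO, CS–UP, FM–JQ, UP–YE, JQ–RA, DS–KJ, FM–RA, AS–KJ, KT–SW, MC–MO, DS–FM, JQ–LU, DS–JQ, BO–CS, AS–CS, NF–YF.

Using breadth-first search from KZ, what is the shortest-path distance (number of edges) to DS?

2

Level 0: KZ
Level 1: FM, LU, NF, YE
Level 2: AS, BO, DS, JQ, KJ, MC, MO, RA, UP, YF
Level 3: CS, KT, SW, ZI
DS first appears at level 2.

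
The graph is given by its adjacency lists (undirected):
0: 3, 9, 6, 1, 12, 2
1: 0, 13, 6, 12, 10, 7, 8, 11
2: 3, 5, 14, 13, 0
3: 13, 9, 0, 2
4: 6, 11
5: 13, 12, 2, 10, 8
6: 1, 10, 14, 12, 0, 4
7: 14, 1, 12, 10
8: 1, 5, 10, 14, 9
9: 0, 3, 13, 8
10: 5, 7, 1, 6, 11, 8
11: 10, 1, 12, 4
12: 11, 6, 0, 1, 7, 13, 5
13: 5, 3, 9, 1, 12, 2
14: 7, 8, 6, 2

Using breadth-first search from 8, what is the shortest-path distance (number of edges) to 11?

2

Level 0: 8
Level 1: 1, 5, 9, 10, 14
Level 2: 0, 2, 3, 6, 7, 11, 12, 13
Level 3: 4
11 first appears at level 2.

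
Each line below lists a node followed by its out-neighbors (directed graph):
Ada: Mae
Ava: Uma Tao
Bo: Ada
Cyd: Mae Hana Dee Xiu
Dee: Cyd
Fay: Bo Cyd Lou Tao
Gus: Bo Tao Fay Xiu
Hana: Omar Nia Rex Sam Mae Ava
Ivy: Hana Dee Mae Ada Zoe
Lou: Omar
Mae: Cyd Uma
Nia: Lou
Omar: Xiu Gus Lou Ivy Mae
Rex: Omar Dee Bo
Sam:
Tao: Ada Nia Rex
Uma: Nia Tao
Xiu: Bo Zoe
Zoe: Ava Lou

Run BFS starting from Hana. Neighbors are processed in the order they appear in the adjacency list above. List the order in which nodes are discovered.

Hana, Omar, Nia, Rex, Sam, Mae, Ava, Xiu, Gus, Lou, Ivy, Dee, Bo, Cyd, Uma, Tao, Zoe, Fay, Ada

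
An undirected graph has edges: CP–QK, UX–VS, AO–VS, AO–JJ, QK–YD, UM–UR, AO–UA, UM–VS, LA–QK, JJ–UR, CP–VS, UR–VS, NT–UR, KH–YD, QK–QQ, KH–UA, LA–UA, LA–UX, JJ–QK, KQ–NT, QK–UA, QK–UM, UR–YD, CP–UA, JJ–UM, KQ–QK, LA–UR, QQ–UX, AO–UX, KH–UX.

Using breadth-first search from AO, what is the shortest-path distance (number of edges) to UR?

2

Level 0: AO
Level 1: JJ, UA, UX, VS
Level 2: CP, KH, LA, QK, QQ, UM, UR
Level 3: KQ, NT, YD
UR first appears at level 2.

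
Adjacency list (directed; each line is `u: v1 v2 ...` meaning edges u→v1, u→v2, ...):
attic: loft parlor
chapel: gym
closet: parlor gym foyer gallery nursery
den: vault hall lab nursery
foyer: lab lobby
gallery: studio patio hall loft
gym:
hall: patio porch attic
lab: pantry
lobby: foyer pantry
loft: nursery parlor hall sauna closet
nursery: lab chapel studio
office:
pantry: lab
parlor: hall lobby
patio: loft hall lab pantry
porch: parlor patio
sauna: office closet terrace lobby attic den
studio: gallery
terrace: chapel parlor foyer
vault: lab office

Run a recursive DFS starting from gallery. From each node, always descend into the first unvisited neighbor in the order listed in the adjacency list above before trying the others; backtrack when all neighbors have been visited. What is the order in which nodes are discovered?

gallery, studio, patio, loft, nursery, lab, pantry, chapel, gym, parlor, hall, porch, attic, lobby, foyer, sauna, office, closet, terrace, den, vault

Visit gallery
gallery → studio
gallery → patio
patio → loft
loft → nursery
nursery → lab
lab → pantry
nursery → chapel
chapel → gym
loft → parlor
parlor → hall
hall → porch
hall → attic
parlor → lobby
lobby → foyer
loft → sauna
sauna → office
sauna → closet
sauna → terrace
sauna → den
den → vault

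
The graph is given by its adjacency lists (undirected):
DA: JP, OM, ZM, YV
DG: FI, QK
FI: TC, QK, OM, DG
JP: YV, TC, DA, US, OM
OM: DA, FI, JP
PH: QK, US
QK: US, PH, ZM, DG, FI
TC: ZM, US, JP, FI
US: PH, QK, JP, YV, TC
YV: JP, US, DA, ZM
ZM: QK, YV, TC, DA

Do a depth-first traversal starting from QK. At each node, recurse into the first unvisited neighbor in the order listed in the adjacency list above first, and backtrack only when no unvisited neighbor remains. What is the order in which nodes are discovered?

Visit QK
QK → US
US → PH
US → JP
JP → YV
YV → DA
DA → OM
OM → FI
FI → TC
TC → ZM
FI → DG

QK US PH JP YV DA OM FI TC ZM DG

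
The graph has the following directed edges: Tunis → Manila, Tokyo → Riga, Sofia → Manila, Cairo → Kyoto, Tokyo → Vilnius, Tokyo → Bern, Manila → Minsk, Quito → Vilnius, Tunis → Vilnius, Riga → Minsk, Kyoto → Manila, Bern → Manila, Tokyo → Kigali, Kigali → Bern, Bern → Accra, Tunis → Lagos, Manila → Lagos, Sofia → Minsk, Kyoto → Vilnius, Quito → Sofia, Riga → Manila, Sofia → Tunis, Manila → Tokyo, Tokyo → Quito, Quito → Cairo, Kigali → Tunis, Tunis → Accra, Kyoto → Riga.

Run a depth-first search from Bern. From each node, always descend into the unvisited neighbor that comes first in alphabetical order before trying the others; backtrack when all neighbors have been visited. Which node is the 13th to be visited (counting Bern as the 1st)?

Visit Bern
Bern → Accra
Bern → Manila
Manila → Lagos
Manila → Minsk
Manila → Tokyo
Tokyo → Kigali
Kigali → Tunis
Tunis → Vilnius
Tokyo → Quito
Quito → Cairo
Cairo → Kyoto
Kyoto → Riga
Quito → Sofia

Visit order: Bern, Accra, Manila, Lagos, Minsk, Tokyo, Kigali, Tunis, Vilnius, Quito, Cairo, Kyoto, Riga, Sofia

Riga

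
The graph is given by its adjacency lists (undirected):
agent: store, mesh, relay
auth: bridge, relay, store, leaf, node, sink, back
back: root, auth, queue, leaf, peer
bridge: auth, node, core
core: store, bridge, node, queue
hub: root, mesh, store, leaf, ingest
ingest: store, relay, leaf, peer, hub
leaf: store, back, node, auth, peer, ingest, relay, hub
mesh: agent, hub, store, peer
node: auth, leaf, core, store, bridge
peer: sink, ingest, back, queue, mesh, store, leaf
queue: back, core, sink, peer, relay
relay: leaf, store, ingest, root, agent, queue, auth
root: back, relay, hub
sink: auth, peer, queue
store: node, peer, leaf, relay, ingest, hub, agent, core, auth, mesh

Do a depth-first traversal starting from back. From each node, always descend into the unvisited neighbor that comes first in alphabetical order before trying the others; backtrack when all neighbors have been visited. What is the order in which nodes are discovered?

back auth bridge core node leaf hub ingest peer mesh agent relay queue sink root store

Visit back
back → auth
auth → bridge
bridge → core
core → node
node → leaf
leaf → hub
hub → ingest
ingest → peer
peer → mesh
mesh → agent
agent → relay
relay → queue
queue → sink
relay → root
relay → store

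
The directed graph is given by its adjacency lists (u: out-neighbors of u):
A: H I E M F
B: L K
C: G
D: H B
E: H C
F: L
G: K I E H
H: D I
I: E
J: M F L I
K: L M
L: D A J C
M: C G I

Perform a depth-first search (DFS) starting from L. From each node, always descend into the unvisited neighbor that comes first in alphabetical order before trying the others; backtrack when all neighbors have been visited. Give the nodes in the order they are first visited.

Visit L
L → A
A → E
E → C
C → G
G → H
H → D
D → B
B → K
K → M
M → I
A → F
L → J

L, A, E, C, G, H, D, B, K, M, I, F, J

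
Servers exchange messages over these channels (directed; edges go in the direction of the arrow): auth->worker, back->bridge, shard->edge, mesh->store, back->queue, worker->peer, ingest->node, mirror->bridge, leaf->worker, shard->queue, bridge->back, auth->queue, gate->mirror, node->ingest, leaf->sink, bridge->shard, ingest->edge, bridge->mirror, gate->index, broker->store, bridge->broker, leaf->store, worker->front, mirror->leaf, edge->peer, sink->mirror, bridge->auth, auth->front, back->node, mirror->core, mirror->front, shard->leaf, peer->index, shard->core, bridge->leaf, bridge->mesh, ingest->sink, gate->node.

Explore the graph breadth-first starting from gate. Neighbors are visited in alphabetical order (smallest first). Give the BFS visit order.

Visit gate; enqueue index, mirror, node → queue [index, mirror, node]
Visit index → queue [mirror, node]
Visit mirror; enqueue bridge, core, front, leaf → queue [node, bridge, core, front, leaf]
Visit node; enqueue ingest → queue [bridge, core, front, leaf, ingest]
Visit bridge; enqueue auth, back, broker, mesh, shard → queue [core, front, leaf, ingest, auth, back, broker, mesh, shard]
Visit core → queue [front, leaf, ingest, auth, back, broker, mesh, shard]
Visit front → queue [leaf, ingest, auth, back, broker, mesh, shard]
Visit leaf; enqueue sink, store, worker → queue [ingest, auth, back, broker, mesh, shard, sink, store, worker]
Visit ingest; enqueue edge → queue [auth, back, broker, mesh, shard, sink, store, worker, edge]
Visit auth; enqueue queue → queue [back, broker, mesh, shard, sink, store, worker, edge, queue]
Visit back → queue [broker, mesh, shard, sink, store, worker, edge, queue]
Visit broker → queue [mesh, shard, sink, store, worker, edge, queue]
Visit mesh → queue [shard, sink, store, worker, edge, queue]
Visit shard → queue [sink, store, worker, edge, queue]
Visit sink → queue [store, worker, edge, queue]
Visit store → queue [worker, edge, queue]
Visit worker; enqueue peer → queue [edge, queue, peer]
Visit edge → queue [queue, peer]
Visit queue → queue [peer]
Visit peer → queue []

gate, index, mirror, node, bridge, core, front, leaf, ingest, auth, back, broker, mesh, shard, sink, store, worker, edge, queue, peer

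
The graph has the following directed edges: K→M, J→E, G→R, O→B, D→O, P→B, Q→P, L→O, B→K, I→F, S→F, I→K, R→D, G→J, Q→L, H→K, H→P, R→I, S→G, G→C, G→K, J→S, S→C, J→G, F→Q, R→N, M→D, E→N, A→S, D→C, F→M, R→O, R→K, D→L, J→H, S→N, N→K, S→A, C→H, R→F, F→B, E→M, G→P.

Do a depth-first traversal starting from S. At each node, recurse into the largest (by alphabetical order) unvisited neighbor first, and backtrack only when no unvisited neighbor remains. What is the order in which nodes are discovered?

Visit S
S → N
N → K
K → M
M → D
D → O
O → B
D → L
D → C
C → H
H → P
S → G
G → R
R → I
I → F
F → Q
G → J
J → E
S → A

S → N → K → M → D → O → B → L → C → H → P → G → R → I → F → Q → J → E → A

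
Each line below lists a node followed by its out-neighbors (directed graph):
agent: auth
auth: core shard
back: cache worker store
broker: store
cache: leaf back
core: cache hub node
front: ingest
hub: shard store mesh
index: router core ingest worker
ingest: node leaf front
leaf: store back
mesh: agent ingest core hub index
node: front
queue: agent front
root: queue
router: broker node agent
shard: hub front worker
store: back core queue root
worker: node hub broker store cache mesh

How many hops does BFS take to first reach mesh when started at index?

Level 0: index
Level 1: core, ingest, router, worker
Level 2: agent, broker, cache, front, hub, leaf, mesh, node, store
Level 3: auth, back, queue, root, shard
mesh first appears at level 2.

2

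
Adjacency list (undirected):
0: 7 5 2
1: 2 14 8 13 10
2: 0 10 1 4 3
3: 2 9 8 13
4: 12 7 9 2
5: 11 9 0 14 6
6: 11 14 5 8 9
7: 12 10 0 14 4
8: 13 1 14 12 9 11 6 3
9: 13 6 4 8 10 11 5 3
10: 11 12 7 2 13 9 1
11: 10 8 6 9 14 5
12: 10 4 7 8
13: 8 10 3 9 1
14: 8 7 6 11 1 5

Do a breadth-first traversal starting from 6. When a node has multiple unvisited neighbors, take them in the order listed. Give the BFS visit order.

6 11 14 5 8 9 10 7 1 0 13 12 3 4 2

Visit 6; enqueue 11, 14, 5, 8, 9 → queue [11, 14, 5, 8, 9]
Visit 11; enqueue 10 → queue [14, 5, 8, 9, 10]
Visit 14; enqueue 7, 1 → queue [5, 8, 9, 10, 7, 1]
Visit 5; enqueue 0 → queue [8, 9, 10, 7, 1, 0]
Visit 8; enqueue 13, 12, 3 → queue [9, 10, 7, 1, 0, 13, 12, 3]
Visit 9; enqueue 4 → queue [10, 7, 1, 0, 13, 12, 3, 4]
Visit 10; enqueue 2 → queue [7, 1, 0, 13, 12, 3, 4, 2]
Visit 7 → queue [1, 0, 13, 12, 3, 4, 2]
Visit 1 → queue [0, 13, 12, 3, 4, 2]
Visit 0 → queue [13, 12, 3, 4, 2]
Visit 13 → queue [12, 3, 4, 2]
Visit 12 → queue [3, 4, 2]
Visit 3 → queue [4, 2]
Visit 4 → queue [2]
Visit 2 → queue []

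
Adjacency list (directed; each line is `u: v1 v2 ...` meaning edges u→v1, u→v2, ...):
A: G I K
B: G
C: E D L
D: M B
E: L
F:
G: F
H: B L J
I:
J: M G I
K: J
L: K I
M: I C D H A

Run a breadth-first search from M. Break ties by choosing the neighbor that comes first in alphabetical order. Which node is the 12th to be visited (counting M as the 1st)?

Visit M; enqueue A, C, D, H, I → queue [A, C, D, H, I]
Visit A; enqueue G, K → queue [C, D, H, I, G, K]
Visit C; enqueue E, L → queue [D, H, I, G, K, E, L]
Visit D; enqueue B → queue [H, I, G, K, E, L, B]
Visit H; enqueue J → queue [I, G, K, E, L, B, J]
Visit I → queue [G, K, E, L, B, J]
Visit G; enqueue F → queue [K, E, L, B, J, F]
Visit K → queue [E, L, B, J, F]
Visit E → queue [L, B, J, F]
Visit L → queue [B, J, F]
Visit B → queue [J, F]
Visit J → queue [F]
Visit F → queue []

Visit order: M, A, C, D, H, I, G, K, E, L, B, J, F

J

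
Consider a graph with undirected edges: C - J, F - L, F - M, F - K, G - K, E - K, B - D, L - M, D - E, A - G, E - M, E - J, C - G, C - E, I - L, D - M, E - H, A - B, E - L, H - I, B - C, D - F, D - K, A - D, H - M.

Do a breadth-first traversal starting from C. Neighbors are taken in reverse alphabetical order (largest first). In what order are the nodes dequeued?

C J G E B K A M L H D F I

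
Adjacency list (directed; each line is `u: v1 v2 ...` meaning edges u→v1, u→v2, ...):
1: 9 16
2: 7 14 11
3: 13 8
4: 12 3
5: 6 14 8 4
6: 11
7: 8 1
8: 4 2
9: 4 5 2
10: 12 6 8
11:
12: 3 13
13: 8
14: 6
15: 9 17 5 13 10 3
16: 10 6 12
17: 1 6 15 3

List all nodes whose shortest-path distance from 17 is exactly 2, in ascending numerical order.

5, 8, 9, 10, 11, 13, 16

Level 0: 17
Level 1: 1, 3, 6, 15
Level 2: 5, 8, 9, 10, 11, 13, 16
Level 3: 2, 4, 12, 14
Level 4: 7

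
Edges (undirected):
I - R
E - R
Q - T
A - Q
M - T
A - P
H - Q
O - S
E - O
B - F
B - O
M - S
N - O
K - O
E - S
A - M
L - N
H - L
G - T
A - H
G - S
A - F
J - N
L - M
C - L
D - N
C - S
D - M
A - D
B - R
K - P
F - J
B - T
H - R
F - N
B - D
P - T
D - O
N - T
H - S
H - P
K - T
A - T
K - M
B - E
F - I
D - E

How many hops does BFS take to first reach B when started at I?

2

Level 0: I
Level 1: F, R
Level 2: A, B, E, H, J, N
Level 3: D, L, M, O, P, Q, S, T
Level 4: C, G, K
B first appears at level 2.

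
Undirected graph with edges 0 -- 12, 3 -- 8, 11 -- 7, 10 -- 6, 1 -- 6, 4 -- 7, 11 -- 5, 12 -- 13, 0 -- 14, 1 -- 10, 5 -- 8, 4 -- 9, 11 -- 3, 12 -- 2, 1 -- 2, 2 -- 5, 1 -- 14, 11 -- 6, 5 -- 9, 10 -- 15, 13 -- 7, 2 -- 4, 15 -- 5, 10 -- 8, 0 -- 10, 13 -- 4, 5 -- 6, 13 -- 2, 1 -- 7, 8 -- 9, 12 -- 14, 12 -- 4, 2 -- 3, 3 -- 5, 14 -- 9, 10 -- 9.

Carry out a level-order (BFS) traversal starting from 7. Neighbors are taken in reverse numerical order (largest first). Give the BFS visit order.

7, 13, 11, 4, 1, 12, 2, 6, 5, 3, 9, 14, 10, 0, 15, 8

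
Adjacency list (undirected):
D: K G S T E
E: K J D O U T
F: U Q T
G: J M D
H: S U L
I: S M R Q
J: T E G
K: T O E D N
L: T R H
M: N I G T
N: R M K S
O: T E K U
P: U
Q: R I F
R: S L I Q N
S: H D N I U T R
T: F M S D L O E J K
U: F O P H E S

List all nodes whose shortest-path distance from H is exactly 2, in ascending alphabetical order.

D, E, F, I, N, O, P, R, T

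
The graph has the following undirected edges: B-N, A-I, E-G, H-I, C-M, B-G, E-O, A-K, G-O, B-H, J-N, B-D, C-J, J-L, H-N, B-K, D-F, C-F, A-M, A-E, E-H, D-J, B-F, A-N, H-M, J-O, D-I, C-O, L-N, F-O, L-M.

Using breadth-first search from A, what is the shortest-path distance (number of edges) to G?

2

Level 0: A
Level 1: E, I, K, M, N
Level 2: B, C, D, G, H, J, L, O
Level 3: F
G first appears at level 2.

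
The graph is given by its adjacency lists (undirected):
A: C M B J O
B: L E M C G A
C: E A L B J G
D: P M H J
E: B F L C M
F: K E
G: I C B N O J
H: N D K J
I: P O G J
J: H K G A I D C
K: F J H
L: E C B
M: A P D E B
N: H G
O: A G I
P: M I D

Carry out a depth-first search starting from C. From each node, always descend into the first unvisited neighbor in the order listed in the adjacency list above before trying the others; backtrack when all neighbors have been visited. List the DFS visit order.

C -> E -> B -> L -> M -> A -> J -> H -> N -> G -> I -> P -> D -> O -> K -> F

Visit C
C → E
E → B
B → L
B → M
M → A
A → J
J → H
H → N
N → G
G → I
I → P
P → D
I → O
H → K
K → F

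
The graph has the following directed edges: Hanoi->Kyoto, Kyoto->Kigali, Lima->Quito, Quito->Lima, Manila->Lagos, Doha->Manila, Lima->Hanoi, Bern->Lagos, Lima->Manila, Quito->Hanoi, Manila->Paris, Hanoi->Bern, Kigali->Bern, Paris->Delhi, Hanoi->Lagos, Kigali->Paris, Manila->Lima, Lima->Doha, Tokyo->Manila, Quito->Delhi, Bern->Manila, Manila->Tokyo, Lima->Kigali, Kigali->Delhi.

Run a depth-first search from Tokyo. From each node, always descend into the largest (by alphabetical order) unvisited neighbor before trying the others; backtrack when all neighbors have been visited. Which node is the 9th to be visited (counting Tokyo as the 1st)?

Kyoto

Visit Tokyo
Tokyo → Manila
Manila → Paris
Paris → Delhi
Manila → Lima
Lima → Quito
Quito → Hanoi
Hanoi → Lagos
Hanoi → Kyoto
Kyoto → Kigali
Kigali → Bern
Lima → Doha

Visit order: Tokyo, Manila, Paris, Delhi, Lima, Quito, Hanoi, Lagos, Kyoto, Kigali, Bern, Doha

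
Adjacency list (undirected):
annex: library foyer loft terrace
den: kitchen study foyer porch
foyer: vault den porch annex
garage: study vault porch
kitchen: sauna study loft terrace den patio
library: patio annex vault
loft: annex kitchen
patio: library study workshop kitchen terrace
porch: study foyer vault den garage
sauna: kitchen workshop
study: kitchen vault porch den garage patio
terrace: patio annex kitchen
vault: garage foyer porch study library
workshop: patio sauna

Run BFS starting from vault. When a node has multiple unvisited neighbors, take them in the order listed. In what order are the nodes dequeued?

vault, garage, foyer, porch, study, library, den, annex, kitchen, patio, loft, terrace, sauna, workshop

Visit vault; enqueue garage, foyer, porch, study, library → queue [garage, foyer, porch, study, library]
Visit garage → queue [foyer, porch, study, library]
Visit foyer; enqueue den, annex → queue [porch, study, library, den, annex]
Visit porch → queue [study, library, den, annex]
Visit study; enqueue kitchen, patio → queue [library, den, annex, kitchen, patio]
Visit library → queue [den, annex, kitchen, patio]
Visit den → queue [annex, kitchen, patio]
Visit annex; enqueue loft, terrace → queue [kitchen, patio, loft, terrace]
Visit kitchen; enqueue sauna → queue [patio, loft, terrace, sauna]
Visit patio; enqueue workshop → queue [loft, terrace, sauna, workshop]
Visit loft → queue [terrace, sauna, workshop]
Visit terrace → queue [sauna, workshop]
Visit sauna → queue [workshop]
Visit workshop → queue []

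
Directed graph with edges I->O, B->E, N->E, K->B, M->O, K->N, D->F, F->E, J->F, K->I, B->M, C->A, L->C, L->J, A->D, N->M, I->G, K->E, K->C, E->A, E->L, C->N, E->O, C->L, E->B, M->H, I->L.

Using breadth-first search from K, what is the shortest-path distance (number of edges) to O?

2

Level 0: K
Level 1: B, C, E, I, N
Level 2: A, G, L, M, O
Level 3: D, H, J
Level 4: F
O first appears at level 2.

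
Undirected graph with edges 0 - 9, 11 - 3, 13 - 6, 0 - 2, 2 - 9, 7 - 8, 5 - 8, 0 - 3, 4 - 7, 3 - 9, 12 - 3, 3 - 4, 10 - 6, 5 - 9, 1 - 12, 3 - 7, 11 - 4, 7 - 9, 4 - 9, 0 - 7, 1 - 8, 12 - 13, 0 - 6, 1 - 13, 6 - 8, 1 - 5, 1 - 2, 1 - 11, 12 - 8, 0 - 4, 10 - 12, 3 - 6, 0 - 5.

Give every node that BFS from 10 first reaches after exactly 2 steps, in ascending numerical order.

0, 1, 3, 8, 13

Level 0: 10
Level 1: 6, 12
Level 2: 0, 1, 3, 8, 13
Level 3: 2, 4, 5, 7, 9, 11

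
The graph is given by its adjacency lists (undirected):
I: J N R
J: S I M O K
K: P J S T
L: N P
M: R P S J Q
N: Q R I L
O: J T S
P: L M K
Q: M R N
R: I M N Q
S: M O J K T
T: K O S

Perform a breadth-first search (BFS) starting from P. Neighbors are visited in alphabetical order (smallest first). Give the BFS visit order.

Visit P; enqueue K, L, M → queue [K, L, M]
Visit K; enqueue J, S, T → queue [L, M, J, S, T]
Visit L; enqueue N → queue [M, J, S, T, N]
Visit M; enqueue Q, R → queue [J, S, T, N, Q, R]
Visit J; enqueue I, O → queue [S, T, N, Q, R, I, O]
Visit S → queue [T, N, Q, R, I, O]
Visit T → queue [N, Q, R, I, O]
Visit N → queue [Q, R, I, O]
Visit Q → queue [R, I, O]
Visit R → queue [I, O]
Visit I → queue [O]
Visit O → queue []

P → K → L → M → J → S → T → N → Q → R → I → O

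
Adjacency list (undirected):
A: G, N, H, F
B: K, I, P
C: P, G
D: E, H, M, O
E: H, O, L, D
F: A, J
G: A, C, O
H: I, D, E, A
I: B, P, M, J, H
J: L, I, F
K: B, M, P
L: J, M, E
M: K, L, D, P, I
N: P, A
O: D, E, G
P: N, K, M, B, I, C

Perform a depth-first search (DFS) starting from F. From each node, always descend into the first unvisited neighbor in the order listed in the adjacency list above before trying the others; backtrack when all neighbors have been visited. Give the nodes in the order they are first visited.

F A G C P N K B I M L J E H D O

Visit F
F → A
A → G
G → C
C → P
P → N
P → K
K → B
B → I
I → M
M → L
L → J
L → E
E → H
H → D
D → O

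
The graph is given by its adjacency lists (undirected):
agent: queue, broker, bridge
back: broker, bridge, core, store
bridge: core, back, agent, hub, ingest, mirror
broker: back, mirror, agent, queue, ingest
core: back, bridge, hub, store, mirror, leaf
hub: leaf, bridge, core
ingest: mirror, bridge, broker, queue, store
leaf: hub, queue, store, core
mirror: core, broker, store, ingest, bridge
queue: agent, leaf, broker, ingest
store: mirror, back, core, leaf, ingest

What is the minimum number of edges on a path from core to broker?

2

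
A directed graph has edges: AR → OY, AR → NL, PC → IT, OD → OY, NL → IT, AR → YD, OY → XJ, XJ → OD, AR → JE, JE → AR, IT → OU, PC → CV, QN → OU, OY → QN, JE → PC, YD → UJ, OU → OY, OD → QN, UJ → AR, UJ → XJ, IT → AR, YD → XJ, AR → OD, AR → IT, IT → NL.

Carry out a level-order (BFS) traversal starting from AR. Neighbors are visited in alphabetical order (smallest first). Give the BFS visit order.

AR → IT → JE → NL → OD → OY → YD → OU → PC → QN → XJ → UJ → CV

Visit AR; enqueue IT, JE, NL, OD, OY, YD → queue [IT, JE, NL, OD, OY, YD]
Visit IT; enqueue OU → queue [JE, NL, OD, OY, YD, OU]
Visit JE; enqueue PC → queue [NL, OD, OY, YD, OU, PC]
Visit NL → queue [OD, OY, YD, OU, PC]
Visit OD; enqueue QN → queue [OY, YD, OU, PC, QN]
Visit OY; enqueue XJ → queue [YD, OU, PC, QN, XJ]
Visit YD; enqueue UJ → queue [OU, PC, QN, XJ, UJ]
Visit OU → queue [PC, QN, XJ, UJ]
Visit PC; enqueue CV → queue [QN, XJ, UJ, CV]
Visit QN → queue [XJ, UJ, CV]
Visit XJ → queue [UJ, CV]
Visit UJ → queue [CV]
Visit CV → queue []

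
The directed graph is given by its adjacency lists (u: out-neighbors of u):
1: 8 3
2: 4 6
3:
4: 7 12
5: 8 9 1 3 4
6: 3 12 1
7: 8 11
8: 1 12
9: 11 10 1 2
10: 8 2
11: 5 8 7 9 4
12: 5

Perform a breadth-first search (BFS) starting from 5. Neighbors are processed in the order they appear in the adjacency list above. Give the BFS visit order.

5, 8, 9, 1, 3, 4, 12, 11, 10, 2, 7, 6

Visit 5; enqueue 8, 9, 1, 3, 4 → queue [8, 9, 1, 3, 4]
Visit 8; enqueue 12 → queue [9, 1, 3, 4, 12]
Visit 9; enqueue 11, 10, 2 → queue [1, 3, 4, 12, 11, 10, 2]
Visit 1 → queue [3, 4, 12, 11, 10, 2]
Visit 3 → queue [4, 12, 11, 10, 2]
Visit 4; enqueue 7 → queue [12, 11, 10, 2, 7]
Visit 12 → queue [11, 10, 2, 7]
Visit 11 → queue [10, 2, 7]
Visit 10 → queue [2, 7]
Visit 2; enqueue 6 → queue [7, 6]
Visit 7 → queue [6]
Visit 6 → queue []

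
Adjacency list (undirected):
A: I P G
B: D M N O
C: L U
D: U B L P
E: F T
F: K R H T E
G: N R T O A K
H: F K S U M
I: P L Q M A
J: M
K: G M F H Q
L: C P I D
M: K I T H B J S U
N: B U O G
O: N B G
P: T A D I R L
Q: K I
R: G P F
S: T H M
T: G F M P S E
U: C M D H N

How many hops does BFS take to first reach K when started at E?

2

Level 0: E
Level 1: F, T
Level 2: G, H, K, M, P, R, S
Level 3: A, B, D, I, J, L, N, O, Q, U
Level 4: C
K first appears at level 2.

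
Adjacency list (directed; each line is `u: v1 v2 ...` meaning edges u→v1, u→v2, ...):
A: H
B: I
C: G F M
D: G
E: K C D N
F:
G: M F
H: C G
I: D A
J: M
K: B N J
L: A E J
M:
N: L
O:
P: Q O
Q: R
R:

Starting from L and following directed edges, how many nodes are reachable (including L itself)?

BFS from L visits: L, J, E, A, M, N, K, D, C, H, B, G, F, I
Reachable nodes: 14 of 18 total.

14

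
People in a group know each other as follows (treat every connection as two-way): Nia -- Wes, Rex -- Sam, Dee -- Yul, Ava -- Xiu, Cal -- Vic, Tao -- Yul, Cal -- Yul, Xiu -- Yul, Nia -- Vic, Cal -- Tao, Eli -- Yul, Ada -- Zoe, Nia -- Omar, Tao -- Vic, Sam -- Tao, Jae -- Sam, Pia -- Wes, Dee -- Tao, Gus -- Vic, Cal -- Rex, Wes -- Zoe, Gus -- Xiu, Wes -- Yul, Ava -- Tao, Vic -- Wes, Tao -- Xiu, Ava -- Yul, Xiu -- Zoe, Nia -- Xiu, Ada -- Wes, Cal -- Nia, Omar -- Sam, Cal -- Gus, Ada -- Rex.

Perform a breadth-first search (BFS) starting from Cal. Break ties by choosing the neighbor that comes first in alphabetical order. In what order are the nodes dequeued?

Cal -> Gus -> Nia -> Rex -> Tao -> Vic -> Yul -> Xiu -> Omar -> Wes -> Ada -> Sam -> Ava -> Dee -> Eli -> Zoe -> Pia -> Jae

Visit Cal; enqueue Gus, Nia, Rex, Tao, Vic, Yul → queue [Gus, Nia, Rex, Tao, Vic, Yul]
Visit Gus; enqueue Xiu → queue [Nia, Rex, Tao, Vic, Yul, Xiu]
Visit Nia; enqueue Omar, Wes → queue [Rex, Tao, Vic, Yul, Xiu, Omar, Wes]
Visit Rex; enqueue Ada, Sam → queue [Tao, Vic, Yul, Xiu, Omar, Wes, Ada, Sam]
Visit Tao; enqueue Ava, Dee → queue [Vic, Yul, Xiu, Omar, Wes, Ada, Sam, Ava, Dee]
Visit Vic → queue [Yul, Xiu, Omar, Wes, Ada, Sam, Ava, Dee]
Visit Yul; enqueue Eli → queue [Xiu, Omar, Wes, Ada, Sam, Ava, Dee, Eli]
Visit Xiu; enqueue Zoe → queue [Omar, Wes, Ada, Sam, Ava, Dee, Eli, Zoe]
Visit Omar → queue [Wes, Ada, Sam, Ava, Dee, Eli, Zoe]
Visit Wes; enqueue Pia → queue [Ada, Sam, Ava, Dee, Eli, Zoe, Pia]
Visit Ada → queue [Sam, Ava, Dee, Eli, Zoe, Pia]
Visit Sam; enqueue Jae → queue [Ava, Dee, Eli, Zoe, Pia, Jae]
Visit Ava → queue [Dee, Eli, Zoe, Pia, Jae]
Visit Dee → queue [Eli, Zoe, Pia, Jae]
Visit Eli → queue [Zoe, Pia, Jae]
Visit Zoe → queue [Pia, Jae]
Visit Pia → queue [Jae]
Visit Jae → queue []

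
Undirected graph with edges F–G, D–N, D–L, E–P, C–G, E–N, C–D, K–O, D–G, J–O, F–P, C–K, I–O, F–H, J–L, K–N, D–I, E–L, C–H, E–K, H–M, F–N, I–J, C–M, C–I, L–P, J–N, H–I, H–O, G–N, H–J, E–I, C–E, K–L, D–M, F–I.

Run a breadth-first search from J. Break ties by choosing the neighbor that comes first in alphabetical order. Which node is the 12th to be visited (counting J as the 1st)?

Visit J; enqueue H, I, L, N, O → queue [H, I, L, N, O]
Visit H; enqueue C, F, M → queue [I, L, N, O, C, F, M]
Visit I; enqueue D, E → queue [L, N, O, C, F, M, D, E]
Visit L; enqueue K, P → queue [N, O, C, F, M, D, E, K, P]
Visit N; enqueue G → queue [O, C, F, M, D, E, K, P, G]
Visit O → queue [C, F, M, D, E, K, P, G]
Visit C → queue [F, M, D, E, K, P, G]
Visit F → queue [M, D, E, K, P, G]
Visit M → queue [D, E, K, P, G]
Visit D → queue [E, K, P, G]
Visit E → queue [K, P, G]
Visit K → queue [P, G]
Visit P → queue [G]
Visit G → queue []

Visit order: J, H, I, L, N, O, C, F, M, D, E, K, P, G

K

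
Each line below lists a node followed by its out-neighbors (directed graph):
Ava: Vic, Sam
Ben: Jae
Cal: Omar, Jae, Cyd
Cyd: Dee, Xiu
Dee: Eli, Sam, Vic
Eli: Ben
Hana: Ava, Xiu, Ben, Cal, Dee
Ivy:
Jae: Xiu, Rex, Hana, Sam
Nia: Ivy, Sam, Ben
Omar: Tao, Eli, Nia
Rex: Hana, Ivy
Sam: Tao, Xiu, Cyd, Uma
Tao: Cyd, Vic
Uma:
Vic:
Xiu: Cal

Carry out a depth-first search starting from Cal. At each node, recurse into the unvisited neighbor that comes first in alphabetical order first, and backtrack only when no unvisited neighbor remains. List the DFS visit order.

Visit Cal
Cal → Cyd
Cyd → Dee
Dee → Eli
Eli → Ben
Ben → Jae
Jae → Hana
Hana → Ava
Ava → Sam
Sam → Tao
Tao → Vic
Sam → Uma
Sam → Xiu
Jae → Rex
Rex → Ivy
Cal → Omar
Omar → Nia

Cal, Cyd, Dee, Eli, Ben, Jae, Hana, Ava, Sam, Tao, Vic, Uma, Xiu, Rex, Ivy, Omar, Nia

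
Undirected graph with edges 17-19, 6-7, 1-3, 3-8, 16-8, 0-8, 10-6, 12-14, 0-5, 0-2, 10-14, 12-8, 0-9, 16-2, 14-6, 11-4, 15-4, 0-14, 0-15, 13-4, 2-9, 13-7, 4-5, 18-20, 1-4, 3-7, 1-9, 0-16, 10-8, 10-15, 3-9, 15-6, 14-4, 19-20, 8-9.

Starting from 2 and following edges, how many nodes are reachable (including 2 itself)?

17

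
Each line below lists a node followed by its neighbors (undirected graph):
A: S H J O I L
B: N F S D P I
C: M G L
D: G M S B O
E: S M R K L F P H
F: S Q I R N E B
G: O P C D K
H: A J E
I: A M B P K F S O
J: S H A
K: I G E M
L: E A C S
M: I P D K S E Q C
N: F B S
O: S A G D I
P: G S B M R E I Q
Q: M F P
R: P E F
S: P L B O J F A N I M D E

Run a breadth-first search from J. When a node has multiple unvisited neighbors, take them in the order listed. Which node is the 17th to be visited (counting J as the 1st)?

Q

Visit J; enqueue S, H, A → queue [S, H, A]
Visit S; enqueue P, L, B, O, F, N, I, M, D, E → queue [H, A, P, L, B, O, F, N, I, M, D, E]
Visit H → queue [A, P, L, B, O, F, N, I, M, D, E]
Visit A → queue [P, L, B, O, F, N, I, M, D, E]
Visit P; enqueue G, R, Q → queue [L, B, O, F, N, I, M, D, E, G, R, Q]
Visit L; enqueue C → queue [B, O, F, N, I, M, D, E, G, R, Q, C]
Visit B → queue [O, F, N, I, M, D, E, G, R, Q, C]
Visit O → queue [F, N, I, M, D, E, G, R, Q, C]
Visit F → queue [N, I, M, D, E, G, R, Q, C]
Visit N → queue [I, M, D, E, G, R, Q, C]
Visit I; enqueue K → queue [M, D, E, G, R, Q, C, K]
Visit M → queue [D, E, G, R, Q, C, K]
Visit D → queue [E, G, R, Q, C, K]
Visit E → queue [G, R, Q, C, K]
Visit G → queue [R, Q, C, K]
Visit R → queue [Q, C, K]
Visit Q → queue [C, K]
Visit C → queue [K]
Visit K → queue []

Visit order: J, S, H, A, P, L, B, O, F, N, I, M, D, E, G, R, Q, C, K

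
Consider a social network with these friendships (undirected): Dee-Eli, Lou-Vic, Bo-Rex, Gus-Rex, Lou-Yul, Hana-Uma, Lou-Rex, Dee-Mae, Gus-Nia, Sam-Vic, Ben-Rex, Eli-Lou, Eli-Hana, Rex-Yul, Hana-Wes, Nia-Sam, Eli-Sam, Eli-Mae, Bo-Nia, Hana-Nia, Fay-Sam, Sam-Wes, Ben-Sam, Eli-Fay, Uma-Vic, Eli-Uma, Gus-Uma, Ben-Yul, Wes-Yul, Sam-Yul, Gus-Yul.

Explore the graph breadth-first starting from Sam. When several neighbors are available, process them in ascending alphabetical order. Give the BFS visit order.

Visit Sam; enqueue Ben, Eli, Fay, Nia, Vic, Wes, Yul → queue [Ben, Eli, Fay, Nia, Vic, Wes, Yul]
Visit Ben; enqueue Rex → queue [Eli, Fay, Nia, Vic, Wes, Yul, Rex]
Visit Eli; enqueue Dee, Hana, Lou, Mae, Uma → queue [Fay, Nia, Vic, Wes, Yul, Rex, Dee, Hana, Lou, Mae, Uma]
Visit Fay → queue [Nia, Vic, Wes, Yul, Rex, Dee, Hana, Lou, Mae, Uma]
Visit Nia; enqueue Bo, Gus → queue [Vic, Wes, Yul, Rex, Dee, Hana, Lou, Mae, Uma, Bo, Gus]
Visit Vic → queue [Wes, Yul, Rex, Dee, Hana, Lou, Mae, Uma, Bo, Gus]
Visit Wes → queue [Yul, Rex, Dee, Hana, Lou, Mae, Uma, Bo, Gus]
Visit Yul → queue [Rex, Dee, Hana, Lou, Mae, Uma, Bo, Gus]
Visit Rex → queue [Dee, Hana, Lou, Mae, Uma, Bo, Gus]
Visit Dee → queue [Hana, Lou, Mae, Uma, Bo, Gus]
Visit Hana → queue [Lou, Mae, Uma, Bo, Gus]
Visit Lou → queue [Mae, Uma, Bo, Gus]
Visit Mae → queue [Uma, Bo, Gus]
Visit Uma → queue [Bo, Gus]
Visit Bo → queue [Gus]
Visit Gus → queue []

Sam -> Ben -> Eli -> Fay -> Nia -> Vic -> Wes -> Yul -> Rex -> Dee -> Hana -> Lou -> Mae -> Uma -> Bo -> Gus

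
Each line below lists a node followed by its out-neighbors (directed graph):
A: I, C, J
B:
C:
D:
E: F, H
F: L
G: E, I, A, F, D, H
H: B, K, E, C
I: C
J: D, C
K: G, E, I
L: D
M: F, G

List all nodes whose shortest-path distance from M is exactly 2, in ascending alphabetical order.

Level 0: M
Level 1: F, G
Level 2: A, D, E, H, I, L
Level 3: B, C, J, K

A, D, E, H, I, L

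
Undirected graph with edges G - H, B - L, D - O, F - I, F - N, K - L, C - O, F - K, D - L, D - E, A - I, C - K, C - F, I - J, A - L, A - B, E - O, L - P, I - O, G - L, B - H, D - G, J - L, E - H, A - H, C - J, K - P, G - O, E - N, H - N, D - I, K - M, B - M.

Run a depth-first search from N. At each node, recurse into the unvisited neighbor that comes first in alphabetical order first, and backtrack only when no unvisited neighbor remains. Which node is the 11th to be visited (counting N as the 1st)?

Visit N
N → E
E → D
D → G
G → H
H → A
A → B
B → L
L → J
J → C
C → F
F → I
I → O
F → K
K → M
K → P

Visit order: N, E, D, G, H, A, B, L, J, C, F, I, O, K, M, P

F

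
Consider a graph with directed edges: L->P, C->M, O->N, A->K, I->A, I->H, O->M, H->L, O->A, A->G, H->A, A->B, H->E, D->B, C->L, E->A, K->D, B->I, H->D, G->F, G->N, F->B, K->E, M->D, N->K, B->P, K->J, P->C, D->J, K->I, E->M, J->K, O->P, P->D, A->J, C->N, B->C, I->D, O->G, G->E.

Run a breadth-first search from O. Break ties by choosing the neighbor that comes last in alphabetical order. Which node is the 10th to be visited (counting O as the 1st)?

F

Visit O; enqueue P, N, M, G, A → queue [P, N, M, G, A]
Visit P; enqueue D, C → queue [N, M, G, A, D, C]
Visit N; enqueue K → queue [M, G, A, D, C, K]
Visit M → queue [G, A, D, C, K]
Visit G; enqueue F, E → queue [A, D, C, K, F, E]
Visit A; enqueue J, B → queue [D, C, K, F, E, J, B]
Visit D → queue [C, K, F, E, J, B]
Visit C; enqueue L → queue [K, F, E, J, B, L]
Visit K; enqueue I → queue [F, E, J, B, L, I]
Visit F → queue [E, J, B, L, I]
Visit E → queue [J, B, L, I]
Visit J → queue [B, L, I]
Visit B → queue [L, I]
Visit L → queue [I]
Visit I; enqueue H → queue [H]
Visit H → queue []

Visit order: O, P, N, M, G, A, D, C, K, F, E, J, B, L, I, H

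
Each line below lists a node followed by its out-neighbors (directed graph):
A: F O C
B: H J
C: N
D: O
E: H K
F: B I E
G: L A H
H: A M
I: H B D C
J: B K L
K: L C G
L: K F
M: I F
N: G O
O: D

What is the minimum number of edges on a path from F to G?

3

Level 0: F
Level 1: B, E, I
Level 2: C, D, H, J, K
Level 3: A, G, L, M, N, O
G first appears at level 3.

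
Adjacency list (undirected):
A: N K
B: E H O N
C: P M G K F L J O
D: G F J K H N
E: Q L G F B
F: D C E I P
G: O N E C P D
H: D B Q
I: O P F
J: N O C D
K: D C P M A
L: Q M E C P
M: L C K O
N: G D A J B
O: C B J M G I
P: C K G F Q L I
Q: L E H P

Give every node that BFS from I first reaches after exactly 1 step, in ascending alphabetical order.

Level 0: I
Level 1: F, O, P
Level 2: B, C, D, E, G, J, K, L, M, Q
Level 3: A, H, N

F, O, P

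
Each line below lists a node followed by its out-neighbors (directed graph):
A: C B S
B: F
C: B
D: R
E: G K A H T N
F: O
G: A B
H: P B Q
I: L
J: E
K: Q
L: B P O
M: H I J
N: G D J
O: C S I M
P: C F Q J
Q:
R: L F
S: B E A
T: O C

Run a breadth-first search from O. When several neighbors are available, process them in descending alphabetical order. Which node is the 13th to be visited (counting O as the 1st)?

Visit O; enqueue S, M, I, C → queue [S, M, I, C]
Visit S; enqueue E, B, A → queue [M, I, C, E, B, A]
Visit M; enqueue J, H → queue [I, C, E, B, A, J, H]
Visit I; enqueue L → queue [C, E, B, A, J, H, L]
Visit C → queue [E, B, A, J, H, L]
Visit E; enqueue T, N, K, G → queue [B, A, J, H, L, T, N, K, G]
Visit B; enqueue F → queue [A, J, H, L, T, N, K, G, F]
Visit A → queue [J, H, L, T, N, K, G, F]
Visit J → queue [H, L, T, N, K, G, F]
Visit H; enqueue Q, P → queue [L, T, N, K, G, F, Q, P]
Visit L → queue [T, N, K, G, F, Q, P]
Visit T → queue [N, K, G, F, Q, P]
Visit N; enqueue D → queue [K, G, F, Q, P, D]
Visit K → queue [G, F, Q, P, D]
Visit G → queue [F, Q, P, D]
Visit F → queue [Q, P, D]
Visit Q → queue [P, D]
Visit P → queue [D]
Visit D; enqueue R → queue [R]
Visit R → queue []

Visit order: O, S, M, I, C, E, B, A, J, H, L, T, N, K, G, F, Q, P, D, R

N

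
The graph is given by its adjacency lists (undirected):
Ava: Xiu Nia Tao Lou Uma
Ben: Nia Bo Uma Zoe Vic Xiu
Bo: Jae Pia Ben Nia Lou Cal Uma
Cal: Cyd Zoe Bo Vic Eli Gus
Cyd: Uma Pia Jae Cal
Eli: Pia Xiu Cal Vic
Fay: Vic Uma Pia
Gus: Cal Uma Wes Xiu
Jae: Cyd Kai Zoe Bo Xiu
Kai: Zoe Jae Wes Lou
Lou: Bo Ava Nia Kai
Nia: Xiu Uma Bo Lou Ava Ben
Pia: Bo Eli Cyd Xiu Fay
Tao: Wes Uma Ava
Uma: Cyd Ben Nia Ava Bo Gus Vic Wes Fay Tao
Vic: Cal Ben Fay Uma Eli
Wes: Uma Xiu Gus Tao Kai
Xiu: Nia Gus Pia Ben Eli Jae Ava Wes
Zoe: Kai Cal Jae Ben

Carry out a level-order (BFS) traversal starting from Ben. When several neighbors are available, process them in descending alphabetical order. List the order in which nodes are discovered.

Visit Ben; enqueue Zoe, Xiu, Vic, Uma, Nia, Bo → queue [Zoe, Xiu, Vic, Uma, Nia, Bo]
Visit Zoe; enqueue Kai, Jae, Cal → queue [Xiu, Vic, Uma, Nia, Bo, Kai, Jae, Cal]
Visit Xiu; enqueue Wes, Pia, Gus, Eli, Ava → queue [Vic, Uma, Nia, Bo, Kai, Jae, Cal, Wes, Pia, Gus, Eli, Ava]
Visit Vic; enqueue Fay → queue [Uma, Nia, Bo, Kai, Jae, Cal, Wes, Pia, Gus, Eli, Ava, Fay]
Visit Uma; enqueue Tao, Cyd → queue [Nia, Bo, Kai, Jae, Cal, Wes, Pia, Gus, Eli, Ava, Fay, Tao, Cyd]
Visit Nia; enqueue Lou → queue [Bo, Kai, Jae, Cal, Wes, Pia, Gus, Eli, Ava, Fay, Tao, Cyd, Lou]
Visit Bo → queue [Kai, Jae, Cal, Wes, Pia, Gus, Eli, Ava, Fay, Tao, Cyd, Lou]
Visit Kai → queue [Jae, Cal, Wes, Pia, Gus, Eli, Ava, Fay, Tao, Cyd, Lou]
Visit Jae → queue [Cal, Wes, Pia, Gus, Eli, Ava, Fay, Tao, Cyd, Lou]
Visit Cal → queue [Wes, Pia, Gus, Eli, Ava, Fay, Tao, Cyd, Lou]
Visit Wes → queue [Pia, Gus, Eli, Ava, Fay, Tao, Cyd, Lou]
Visit Pia → queue [Gus, Eli, Ava, Fay, Tao, Cyd, Lou]
Visit Gus → queue [Eli, Ava, Fay, Tao, Cyd, Lou]
Visit Eli → queue [Ava, Fay, Tao, Cyd, Lou]
Visit Ava → queue [Fay, Tao, Cyd, Lou]
Visit Fay → queue [Tao, Cyd, Lou]
Visit Tao → queue [Cyd, Lou]
Visit Cyd → queue [Lou]
Visit Lou → queue []

Ben, Zoe, Xiu, Vic, Uma, Nia, Bo, Kai, Jae, Cal, Wes, Pia, Gus, Eli, Ava, Fay, Tao, Cyd, Lou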